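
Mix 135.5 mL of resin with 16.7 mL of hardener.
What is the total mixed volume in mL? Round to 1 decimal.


Total = 135.5 + 16.7 = 152.2 mL

152.2


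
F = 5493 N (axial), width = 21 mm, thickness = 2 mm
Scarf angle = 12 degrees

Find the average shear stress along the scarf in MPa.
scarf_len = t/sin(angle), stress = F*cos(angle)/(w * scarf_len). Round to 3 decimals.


scarf_len = 2/sin(12 deg) = 9.6195
cos(12 deg) = 0.978148
stress = 5493*0.978148/(21*9.6195) = 26.598 MPa

26.598


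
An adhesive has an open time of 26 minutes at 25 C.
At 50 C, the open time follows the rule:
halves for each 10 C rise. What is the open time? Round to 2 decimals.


Factor = 2^((50-25)/10) = 5.6569
Open time = 26 / 5.6569 = 4.60 min

4.60


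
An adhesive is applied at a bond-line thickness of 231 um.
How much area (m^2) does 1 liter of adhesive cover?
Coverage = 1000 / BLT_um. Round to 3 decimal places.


Coverage = 1000 / 231 = 4.329 m^2

4.329


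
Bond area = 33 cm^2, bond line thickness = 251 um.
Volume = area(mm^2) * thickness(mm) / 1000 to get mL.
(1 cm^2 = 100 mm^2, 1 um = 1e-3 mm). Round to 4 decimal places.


area_mm2 = 33 * 100 = 3300
blt_mm = 251 * 1e-3 = 0.251
vol_mm3 = 3300 * 0.251 = 828.3
vol_mL = 828.3 / 1000 = 0.8283 mL

0.8283


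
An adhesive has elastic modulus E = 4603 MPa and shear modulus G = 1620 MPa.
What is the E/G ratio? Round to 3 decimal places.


E/G = 4603 / 1620 = 2.841

2.841


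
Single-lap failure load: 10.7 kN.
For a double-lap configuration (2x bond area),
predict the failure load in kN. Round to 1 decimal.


Failure load = 10.7 * 2 = 21.4 kN

21.4


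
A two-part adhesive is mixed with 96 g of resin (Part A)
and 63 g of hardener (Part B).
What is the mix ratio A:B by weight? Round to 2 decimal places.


Mix ratio = mass_A / mass_B
= 96 / 63
= 1.52

1.52


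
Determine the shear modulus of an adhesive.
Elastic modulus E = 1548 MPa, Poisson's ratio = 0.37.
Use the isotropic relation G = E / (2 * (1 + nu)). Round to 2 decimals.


G = 1548 / (2*(1+0.37)) = 1548 / 2.74
= 564.96 MPa

564.96


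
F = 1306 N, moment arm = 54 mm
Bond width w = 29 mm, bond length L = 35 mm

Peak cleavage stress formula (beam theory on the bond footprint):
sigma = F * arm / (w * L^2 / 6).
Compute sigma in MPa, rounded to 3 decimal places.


sigma = (1306 * 54) / (29 * 1225 / 6)
= 70524 * 6 / 35525
= 423144 / 35525
= 11.911 MPa

11.911


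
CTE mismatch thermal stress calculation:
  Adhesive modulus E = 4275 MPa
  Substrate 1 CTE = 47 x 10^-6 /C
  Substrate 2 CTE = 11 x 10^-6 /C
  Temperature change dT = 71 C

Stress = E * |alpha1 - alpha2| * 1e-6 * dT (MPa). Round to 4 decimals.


delta_alpha = |47 - 11| = 36 x 10^-6/C
Stress = 4275 * 36e-6 * 71
= 10.9269 MPa

10.9269


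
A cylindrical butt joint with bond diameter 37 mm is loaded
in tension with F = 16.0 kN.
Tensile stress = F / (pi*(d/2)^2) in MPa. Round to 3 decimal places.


Area = pi * (37/2)^2 = 1075.2101 mm^2
Stress = 16.0*1000 / 1075.2101
= 14.881 MPa

14.881


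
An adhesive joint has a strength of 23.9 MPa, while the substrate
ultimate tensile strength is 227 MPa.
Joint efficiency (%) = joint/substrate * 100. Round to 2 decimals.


Efficiency = 23.9 / 227 * 100
= 10.53%

10.53


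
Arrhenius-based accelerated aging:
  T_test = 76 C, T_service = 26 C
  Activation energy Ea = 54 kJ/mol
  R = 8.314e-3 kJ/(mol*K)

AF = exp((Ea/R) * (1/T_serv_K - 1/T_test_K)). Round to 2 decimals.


T_test_K = 349.15, T_serv_K = 299.15
AF = exp((54/8.314e-3) * (1/299.15 - 1/349.15))
= 22.40

22.40


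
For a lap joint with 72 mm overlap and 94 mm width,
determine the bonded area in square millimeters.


Area = 72 * 94 = 6768 mm^2

6768


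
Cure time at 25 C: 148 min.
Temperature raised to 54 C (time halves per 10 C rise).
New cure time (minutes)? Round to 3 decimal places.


Acceleration factor = 2^(29/10) = 7.4643
New time = 148 / 7.4643 = 19.828 min

19.828


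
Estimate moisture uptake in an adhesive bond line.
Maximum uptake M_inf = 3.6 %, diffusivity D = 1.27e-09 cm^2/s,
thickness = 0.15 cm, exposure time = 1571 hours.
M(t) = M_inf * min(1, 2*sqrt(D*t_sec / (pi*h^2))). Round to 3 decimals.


Convert time: 1571 h = 5655600 s
ratio = min(1, 2*sqrt(1.27e-09*5655600/(pi*0.15^2)))
= 0.637536
M(t) = 3.6 * 0.637536 = 2.295%

2.295


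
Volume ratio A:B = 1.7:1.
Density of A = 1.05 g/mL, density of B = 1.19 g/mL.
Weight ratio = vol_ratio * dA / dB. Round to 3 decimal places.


Wt ratio = 1.7 * 1.05 / 1.19
= 1.500

1.500


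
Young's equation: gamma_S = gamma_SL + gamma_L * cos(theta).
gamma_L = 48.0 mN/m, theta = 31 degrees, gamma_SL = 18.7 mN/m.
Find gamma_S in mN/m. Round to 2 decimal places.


cos(31 deg) = 0.857167
gamma_S = 18.7 + 48.0 * 0.857167
= 59.84 mN/m

59.84


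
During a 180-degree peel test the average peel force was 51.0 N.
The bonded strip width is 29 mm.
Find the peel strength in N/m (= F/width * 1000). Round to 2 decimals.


Peel strength = F/width * 1000
= 51.0 / 29 * 1000
= 1758.62 N/m

1758.62


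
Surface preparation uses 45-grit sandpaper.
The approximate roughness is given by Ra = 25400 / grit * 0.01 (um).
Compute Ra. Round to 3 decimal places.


Ra = 25400 / 45 * 0.01
= 254 / 45
= 5.644 um

5.644


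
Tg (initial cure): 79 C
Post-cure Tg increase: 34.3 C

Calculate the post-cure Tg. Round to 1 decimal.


Post-cure Tg = 79 + 34.3 = 113.3 C

113.3


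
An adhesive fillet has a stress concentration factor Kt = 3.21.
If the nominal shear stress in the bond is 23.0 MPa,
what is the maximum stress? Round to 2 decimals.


Max stress = 23.0 * 3.21 = 73.83 MPa

73.83


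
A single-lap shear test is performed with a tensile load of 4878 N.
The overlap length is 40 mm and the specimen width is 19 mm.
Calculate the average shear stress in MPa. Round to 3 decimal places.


Shear stress = F / (overlap * width)
= 4878 / (40 * 19)
= 4878 / 760
= 6.418 MPa

6.418


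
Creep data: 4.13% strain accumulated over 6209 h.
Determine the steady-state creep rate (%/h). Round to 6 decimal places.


Rate = 4.13 / 6209 = 0.000665 %/h

0.000665


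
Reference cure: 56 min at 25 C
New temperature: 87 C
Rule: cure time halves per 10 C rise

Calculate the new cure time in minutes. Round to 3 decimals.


factor = 2^((87-25)/10) = 73.5167
t_new = 56 / 73.5167 = 0.762 min

0.762


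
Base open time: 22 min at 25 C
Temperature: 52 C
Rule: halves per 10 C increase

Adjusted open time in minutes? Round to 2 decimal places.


Acceleration = 2^((52-25)/10) = 6.4980
Open time = 22 / 6.4980 = 3.39 min

3.39


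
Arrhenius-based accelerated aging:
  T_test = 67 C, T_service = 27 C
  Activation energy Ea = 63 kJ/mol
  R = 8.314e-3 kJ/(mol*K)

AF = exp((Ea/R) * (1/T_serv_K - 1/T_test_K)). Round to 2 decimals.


T_test_K = 340.15, T_serv_K = 300.15
AF = exp((63/8.314e-3) * (1/300.15 - 1/340.15))
= 19.47

19.47


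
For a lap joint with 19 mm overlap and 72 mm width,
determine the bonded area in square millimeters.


Area = 19 * 72 = 1368 mm^2

1368


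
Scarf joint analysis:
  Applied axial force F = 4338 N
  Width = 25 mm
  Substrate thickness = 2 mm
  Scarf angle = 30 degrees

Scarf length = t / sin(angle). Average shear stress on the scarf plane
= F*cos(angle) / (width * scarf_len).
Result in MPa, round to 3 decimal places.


Scarf length = 2 / sin(30 deg) = 4.0000 mm
cos(30 deg) = 0.866025
Shear = 4338 * 0.866025 / (25 * 4.0000)
= 37.568 MPa

37.568


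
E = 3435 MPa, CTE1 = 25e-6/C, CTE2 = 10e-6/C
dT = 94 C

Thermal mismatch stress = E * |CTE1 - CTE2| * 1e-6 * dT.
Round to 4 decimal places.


= 3435 * 15e-6 * 94
= 4.8434 MPa

4.8434


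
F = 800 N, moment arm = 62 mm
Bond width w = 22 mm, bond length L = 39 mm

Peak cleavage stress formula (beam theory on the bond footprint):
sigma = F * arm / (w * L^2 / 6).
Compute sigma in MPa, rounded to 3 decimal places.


sigma = (800 * 62) / (22 * 1521 / 6)
= 49600 * 6 / 33462
= 297600 / 33462
= 8.894 MPa

8.894


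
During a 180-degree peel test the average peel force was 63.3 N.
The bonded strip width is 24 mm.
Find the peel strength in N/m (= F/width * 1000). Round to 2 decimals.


Peel strength = F/width * 1000
= 63.3 / 24 * 1000
= 2637.50 N/m

2637.50


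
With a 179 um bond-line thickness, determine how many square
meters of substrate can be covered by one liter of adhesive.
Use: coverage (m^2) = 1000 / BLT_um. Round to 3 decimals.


Coverage = 1000 / 179 = 5.587 m^2

5.587


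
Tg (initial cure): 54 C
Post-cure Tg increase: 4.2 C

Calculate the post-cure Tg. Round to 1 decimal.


Post-cure Tg = 54 + 4.2 = 58.2 C

58.2


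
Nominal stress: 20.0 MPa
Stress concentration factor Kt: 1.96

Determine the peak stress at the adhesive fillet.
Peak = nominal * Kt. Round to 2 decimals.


Peak stress = 20.0 * 1.96
= 39.20 MPa

39.20


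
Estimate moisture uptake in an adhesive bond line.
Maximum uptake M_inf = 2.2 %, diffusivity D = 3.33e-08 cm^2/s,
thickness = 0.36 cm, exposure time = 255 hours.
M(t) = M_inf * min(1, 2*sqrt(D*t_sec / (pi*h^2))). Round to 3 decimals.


Convert time: 255 h = 918000 s
ratio = min(1, 2*sqrt(3.33e-08*918000/(pi*0.36^2)))
= 0.548020
M(t) = 2.2 * 0.548020 = 1.206%

1.206


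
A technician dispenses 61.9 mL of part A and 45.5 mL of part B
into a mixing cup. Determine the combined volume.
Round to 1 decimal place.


Combined volume = 61.9 + 45.5
= 107.4 mL

107.4


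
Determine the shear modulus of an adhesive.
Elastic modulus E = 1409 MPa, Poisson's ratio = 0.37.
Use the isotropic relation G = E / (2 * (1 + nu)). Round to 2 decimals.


G = 1409 / (2*(1+0.37)) = 1409 / 2.74
= 514.23 MPa

514.23


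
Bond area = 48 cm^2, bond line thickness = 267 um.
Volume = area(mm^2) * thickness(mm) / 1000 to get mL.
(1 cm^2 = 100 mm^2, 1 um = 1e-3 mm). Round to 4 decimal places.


area_mm2 = 48 * 100 = 4800
blt_mm = 267 * 1e-3 = 0.267
vol_mm3 = 4800 * 0.267 = 1281.6
vol_mL = 1281.6 / 1000 = 1.2816 mL

1.2816


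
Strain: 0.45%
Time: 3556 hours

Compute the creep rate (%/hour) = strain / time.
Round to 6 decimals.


Creep rate = 0.45 / 3556
= 0.000127 %/h

0.000127


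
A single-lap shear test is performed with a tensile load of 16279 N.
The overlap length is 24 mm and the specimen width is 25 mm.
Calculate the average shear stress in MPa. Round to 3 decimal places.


Shear stress = F / (overlap * width)
= 16279 / (24 * 25)
= 16279 / 600
= 27.132 MPa

27.132


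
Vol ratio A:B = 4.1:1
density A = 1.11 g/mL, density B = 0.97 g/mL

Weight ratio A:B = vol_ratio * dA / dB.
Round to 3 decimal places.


Weight ratio = 4.1 * 1.11 / 0.97
= 4.692

4.692


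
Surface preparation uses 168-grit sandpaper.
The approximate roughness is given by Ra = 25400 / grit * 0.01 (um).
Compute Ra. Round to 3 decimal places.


Ra = 25400 / 168 * 0.01
= 254 / 168
= 1.512 um

1.512


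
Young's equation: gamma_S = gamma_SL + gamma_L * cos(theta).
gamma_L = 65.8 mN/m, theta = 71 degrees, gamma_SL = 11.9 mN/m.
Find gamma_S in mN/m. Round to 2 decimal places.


cos(71 deg) = 0.325568
gamma_S = 11.9 + 65.8 * 0.325568
= 33.32 mN/m

33.32


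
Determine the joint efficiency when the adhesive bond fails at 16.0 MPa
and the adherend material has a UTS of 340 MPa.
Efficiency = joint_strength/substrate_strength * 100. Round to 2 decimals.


Joint efficiency = 16.0 / 340 * 100
= 4.71%

4.71


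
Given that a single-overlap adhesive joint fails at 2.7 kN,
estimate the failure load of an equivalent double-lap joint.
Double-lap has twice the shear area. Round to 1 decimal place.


Double-lap factor = 2
Expected load = 2.7 * 2 = 5.4 kN

5.4


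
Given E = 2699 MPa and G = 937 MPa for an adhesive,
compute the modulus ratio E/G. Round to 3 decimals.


E/G ratio = 2699 / 937 = 2.880

2.880


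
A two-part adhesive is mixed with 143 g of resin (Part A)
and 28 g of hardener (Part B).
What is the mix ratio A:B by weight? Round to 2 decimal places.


Mix ratio = mass_A / mass_B
= 143 / 28
= 5.11

5.11


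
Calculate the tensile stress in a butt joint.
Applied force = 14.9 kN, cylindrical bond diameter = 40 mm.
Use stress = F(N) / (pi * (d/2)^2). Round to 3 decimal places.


A = pi * 20.0^2 = 1256.6371 mm^2
sigma = 14900.0 / 1256.6371 = 11.857 MPa

11.857


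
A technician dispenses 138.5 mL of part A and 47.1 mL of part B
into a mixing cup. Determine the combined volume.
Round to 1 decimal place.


Combined volume = 138.5 + 47.1
= 185.6 mL

185.6


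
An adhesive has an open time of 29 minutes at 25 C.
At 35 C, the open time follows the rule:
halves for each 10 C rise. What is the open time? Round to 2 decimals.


Factor = 2^((35-25)/10) = 2.0000
Open time = 29 / 2.0000 = 14.50 min

14.50


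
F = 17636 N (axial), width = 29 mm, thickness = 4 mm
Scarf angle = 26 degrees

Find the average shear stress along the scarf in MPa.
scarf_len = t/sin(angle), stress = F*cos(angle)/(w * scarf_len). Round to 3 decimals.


scarf_len = 4/sin(26 deg) = 9.1247
cos(26 deg) = 0.898794
stress = 17636*0.898794/(29*9.1247) = 59.902 MPa

59.902


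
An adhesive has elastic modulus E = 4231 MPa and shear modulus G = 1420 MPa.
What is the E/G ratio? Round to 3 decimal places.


E/G = 4231 / 1420 = 2.980

2.980


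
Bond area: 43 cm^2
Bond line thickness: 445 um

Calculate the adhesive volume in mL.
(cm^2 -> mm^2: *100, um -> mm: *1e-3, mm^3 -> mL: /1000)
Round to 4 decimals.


V = 43*100 * 445*1e-3 / 1000
= 1.9135 mL

1.9135


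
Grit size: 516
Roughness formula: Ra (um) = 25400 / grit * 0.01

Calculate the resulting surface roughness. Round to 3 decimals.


Ra = 25400 / 516 * 0.01
= 0.492 um

0.492


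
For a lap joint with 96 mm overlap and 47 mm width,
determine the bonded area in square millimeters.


Area = 96 * 47 = 4512 mm^2

4512


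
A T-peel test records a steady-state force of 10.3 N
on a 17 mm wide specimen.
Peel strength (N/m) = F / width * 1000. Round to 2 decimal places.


Peel strength = 10.3 / 17 * 1000
= 605.88 N/m

605.88


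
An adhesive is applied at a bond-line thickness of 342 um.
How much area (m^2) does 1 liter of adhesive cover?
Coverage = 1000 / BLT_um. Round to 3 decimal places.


Coverage = 1000 / 342 = 2.924 m^2

2.924


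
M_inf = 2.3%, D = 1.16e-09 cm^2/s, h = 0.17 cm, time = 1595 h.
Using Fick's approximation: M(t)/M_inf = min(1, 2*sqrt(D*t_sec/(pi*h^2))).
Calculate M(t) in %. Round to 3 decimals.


t = 5742000 s
ratio = min(1, 2*sqrt(1.16e-09*5742000/(pi*0.0289)))
= 0.541710
M(t) = 2.3 * 0.541710 = 1.246%

1.246


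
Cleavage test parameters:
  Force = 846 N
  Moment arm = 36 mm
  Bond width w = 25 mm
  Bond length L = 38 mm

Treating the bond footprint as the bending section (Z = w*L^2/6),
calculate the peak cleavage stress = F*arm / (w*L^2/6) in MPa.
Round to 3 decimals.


M = 846 * 36 = 30456 N*mm
Z = 25 * 38^2 / 6 = 36100 / 6 mm^3
sigma = M / Z = 6 * 30456 / 36100 = 182736 / 36100
= 5.062 MPa

5.062


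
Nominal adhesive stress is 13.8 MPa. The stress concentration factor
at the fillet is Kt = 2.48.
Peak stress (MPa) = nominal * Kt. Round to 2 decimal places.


Peak = 13.8 * 2.48 = 34.22 MPa

34.22


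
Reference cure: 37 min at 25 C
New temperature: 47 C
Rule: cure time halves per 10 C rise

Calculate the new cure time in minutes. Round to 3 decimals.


factor = 2^((47-25)/10) = 4.5948
t_new = 37 / 4.5948 = 8.053 min

8.053


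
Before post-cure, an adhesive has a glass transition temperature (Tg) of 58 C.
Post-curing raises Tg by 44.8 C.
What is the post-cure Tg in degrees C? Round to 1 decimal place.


Tg_post = Tg_base + delta_Tg
= 58 + 44.8
= 102.8 C

102.8


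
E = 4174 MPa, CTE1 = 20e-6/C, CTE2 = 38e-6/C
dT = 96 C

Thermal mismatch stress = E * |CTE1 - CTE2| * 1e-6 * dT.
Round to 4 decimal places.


= 4174 * 18e-6 * 96
= 7.2127 MPa

7.2127


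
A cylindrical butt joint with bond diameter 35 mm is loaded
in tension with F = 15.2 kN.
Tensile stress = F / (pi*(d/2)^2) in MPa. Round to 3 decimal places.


Area = pi * (35/2)^2 = 962.1128 mm^2
Stress = 15.2*1000 / 962.1128
= 15.799 MPa

15.799


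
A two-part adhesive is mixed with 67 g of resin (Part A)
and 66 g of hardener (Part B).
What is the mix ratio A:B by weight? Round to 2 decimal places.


Mix ratio = mass_A / mass_B
= 67 / 66
= 1.02

1.02


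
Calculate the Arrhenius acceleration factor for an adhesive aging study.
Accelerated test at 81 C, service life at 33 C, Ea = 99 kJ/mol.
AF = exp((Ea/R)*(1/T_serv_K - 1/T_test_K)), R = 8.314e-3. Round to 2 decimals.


T_test = 354.15 K, T_serv = 306.15 K
Ea/R = 99 / 0.008314 = 11907.63
AF = exp(11907.63 * (1/306.15 - 1/354.15))
= 194.73

194.73


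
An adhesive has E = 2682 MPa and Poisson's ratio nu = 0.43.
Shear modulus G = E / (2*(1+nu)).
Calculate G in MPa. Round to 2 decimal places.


G = 2682 / (2*(1+0.43))
= 2682 / 2.86
= 937.76 MPa

937.76


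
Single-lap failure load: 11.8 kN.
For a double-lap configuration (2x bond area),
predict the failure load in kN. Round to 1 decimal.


Failure load = 11.8 * 2 = 23.6 kN

23.6


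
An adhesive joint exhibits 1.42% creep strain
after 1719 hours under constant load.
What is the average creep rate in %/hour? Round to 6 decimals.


Creep rate = strain / time
= 1.42 / 1719
= 0.000826 %/h

0.000826


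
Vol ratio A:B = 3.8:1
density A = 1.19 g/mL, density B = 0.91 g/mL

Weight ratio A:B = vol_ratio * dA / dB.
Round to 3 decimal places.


Weight ratio = 3.8 * 1.19 / 0.91
= 4.969

4.969


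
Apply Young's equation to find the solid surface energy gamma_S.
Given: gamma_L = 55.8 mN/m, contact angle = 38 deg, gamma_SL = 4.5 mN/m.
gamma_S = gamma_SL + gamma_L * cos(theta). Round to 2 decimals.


theta_rad = 38 * pi/180 = 0.663225
gamma_S = 4.5 + 55.8 * cos(0.663225)
= 48.47 mN/m

48.47


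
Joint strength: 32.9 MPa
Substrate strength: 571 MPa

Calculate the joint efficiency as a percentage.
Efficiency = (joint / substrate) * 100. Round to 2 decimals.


Efficiency = (32.9 / 571) * 100 = 5.76%

5.76


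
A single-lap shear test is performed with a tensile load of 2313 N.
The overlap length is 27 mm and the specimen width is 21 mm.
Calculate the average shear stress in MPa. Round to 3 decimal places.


Shear stress = F / (overlap * width)
= 2313 / (27 * 21)
= 2313 / 567
= 4.079 MPa

4.079


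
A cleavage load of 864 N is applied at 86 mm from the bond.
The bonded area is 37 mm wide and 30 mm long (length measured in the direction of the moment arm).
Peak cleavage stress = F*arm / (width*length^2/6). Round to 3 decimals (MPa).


Moment = 864 * 86 = 74304 N*mm
Section modulus = 37 * 900 / 6 = 33300 / 6 mm^3
Stress = 74304 / (33300 / 6) = 445824 / 33300
= 13.388 MPa

13.388


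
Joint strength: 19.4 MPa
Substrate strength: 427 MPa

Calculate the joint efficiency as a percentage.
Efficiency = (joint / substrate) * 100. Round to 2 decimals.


Efficiency = (19.4 / 427) * 100 = 4.54%

4.54


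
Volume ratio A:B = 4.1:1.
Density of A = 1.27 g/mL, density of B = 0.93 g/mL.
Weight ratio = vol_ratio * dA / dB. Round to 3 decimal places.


Wt ratio = 4.1 * 1.27 / 0.93
= 5.599

5.599


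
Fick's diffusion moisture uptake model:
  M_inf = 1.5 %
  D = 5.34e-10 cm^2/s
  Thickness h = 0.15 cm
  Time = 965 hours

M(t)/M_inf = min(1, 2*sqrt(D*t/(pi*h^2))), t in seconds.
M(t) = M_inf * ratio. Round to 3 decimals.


t_sec = 965 * 3600 = 3474000
ratio = 2*sqrt(5.34e-10*3474000/(pi*0.15^2))
= min(1, 0.324003)
= 0.324003
M(t) = 1.5 * 0.324003 = 0.486 %

0.486


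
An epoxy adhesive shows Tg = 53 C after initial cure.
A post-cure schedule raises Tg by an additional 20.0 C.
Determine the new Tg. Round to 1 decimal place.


New Tg = 53 + 20.0
= 73.0 C

73.0


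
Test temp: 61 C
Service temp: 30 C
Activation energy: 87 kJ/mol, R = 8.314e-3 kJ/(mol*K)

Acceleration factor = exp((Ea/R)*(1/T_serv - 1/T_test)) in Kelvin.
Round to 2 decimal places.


AF = exp((87/0.008314)*(1/303.15 - 1/334.15))
= 24.59

24.59


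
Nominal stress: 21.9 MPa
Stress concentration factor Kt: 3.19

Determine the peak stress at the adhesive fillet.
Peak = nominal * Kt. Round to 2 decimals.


Peak stress = 21.9 * 3.19
= 69.86 MPa

69.86


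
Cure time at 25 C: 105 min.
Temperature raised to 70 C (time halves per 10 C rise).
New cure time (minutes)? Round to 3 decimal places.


Acceleration factor = 2^(45/10) = 22.6274
New time = 105 / 22.6274 = 4.640 min

4.640


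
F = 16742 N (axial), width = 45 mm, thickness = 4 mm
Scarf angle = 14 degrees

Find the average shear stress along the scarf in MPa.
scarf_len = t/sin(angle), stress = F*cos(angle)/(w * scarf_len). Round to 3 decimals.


scarf_len = 4/sin(14 deg) = 16.5343
cos(14 deg) = 0.970296
stress = 16742*0.970296/(45*16.5343) = 21.833 MPa

21.833


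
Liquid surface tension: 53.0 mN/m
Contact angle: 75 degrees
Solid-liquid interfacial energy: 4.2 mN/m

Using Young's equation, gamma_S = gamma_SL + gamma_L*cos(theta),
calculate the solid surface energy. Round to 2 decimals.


gamma_S = 4.2 + 53.0 * cos(75)
= 17.92 mN/m

17.92


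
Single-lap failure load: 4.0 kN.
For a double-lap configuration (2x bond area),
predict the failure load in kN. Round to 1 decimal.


Failure load = 4.0 * 2 = 8.0 kN

8.0


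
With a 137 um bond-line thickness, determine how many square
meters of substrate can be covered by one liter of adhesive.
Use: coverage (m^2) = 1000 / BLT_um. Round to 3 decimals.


Coverage = 1000 / 137 = 7.299 m^2

7.299


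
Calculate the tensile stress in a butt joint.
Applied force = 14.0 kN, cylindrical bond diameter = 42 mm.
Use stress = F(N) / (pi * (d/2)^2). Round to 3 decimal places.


A = pi * 21.0^2 = 1385.4424 mm^2
sigma = 14000.0 / 1385.4424 = 10.105 MPa

10.105


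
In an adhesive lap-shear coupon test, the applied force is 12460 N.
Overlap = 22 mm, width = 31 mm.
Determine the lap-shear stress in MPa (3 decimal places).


stress = F / (overlap * width)
= 12460 / (22 * 31)
= 18.270 MPa

18.270


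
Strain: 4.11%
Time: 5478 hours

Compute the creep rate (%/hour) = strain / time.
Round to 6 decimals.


Creep rate = 4.11 / 5478
= 0.000750 %/h

0.000750


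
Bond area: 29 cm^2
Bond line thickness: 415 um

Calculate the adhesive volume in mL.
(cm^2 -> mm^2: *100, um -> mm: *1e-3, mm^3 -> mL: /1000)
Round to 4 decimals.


V = 29*100 * 415*1e-3 / 1000
= 1.2035 mL

1.2035


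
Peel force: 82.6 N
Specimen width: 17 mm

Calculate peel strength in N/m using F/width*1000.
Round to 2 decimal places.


Peel strength = 82.6 / 17 * 1000 = 4858.82 N/m

4858.82


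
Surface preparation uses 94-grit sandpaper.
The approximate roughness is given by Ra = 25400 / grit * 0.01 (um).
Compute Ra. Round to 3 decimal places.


Ra = 25400 / 94 * 0.01
= 254 / 94
= 2.702 um

2.702


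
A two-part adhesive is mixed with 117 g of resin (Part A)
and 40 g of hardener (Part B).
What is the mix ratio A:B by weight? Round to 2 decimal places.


Mix ratio = mass_A / mass_B
= 117 / 40
= 2.93

2.93


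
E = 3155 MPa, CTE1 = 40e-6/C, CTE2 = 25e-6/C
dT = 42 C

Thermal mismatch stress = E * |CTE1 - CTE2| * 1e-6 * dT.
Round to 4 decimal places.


= 3155 * 15e-6 * 42
= 1.9877 MPa

1.9877


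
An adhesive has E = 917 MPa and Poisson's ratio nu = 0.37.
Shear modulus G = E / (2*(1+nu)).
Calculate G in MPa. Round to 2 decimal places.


G = 917 / (2*(1+0.37))
= 917 / 2.74
= 334.67 MPa

334.67


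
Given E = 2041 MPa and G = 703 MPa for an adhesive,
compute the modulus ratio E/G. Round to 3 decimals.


E/G ratio = 2041 / 703 = 2.903

2.903


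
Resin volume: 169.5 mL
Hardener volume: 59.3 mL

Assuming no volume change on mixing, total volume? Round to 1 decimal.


V_total = 169.5 + 59.3 = 228.8 mL

228.8


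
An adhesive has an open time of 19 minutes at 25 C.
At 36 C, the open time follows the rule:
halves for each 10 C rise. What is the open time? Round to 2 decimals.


Factor = 2^((36-25)/10) = 2.1435
Open time = 19 / 2.1435 = 8.86 min

8.86


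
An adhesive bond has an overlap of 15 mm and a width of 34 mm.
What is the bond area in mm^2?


Bond area = overlap * width
= 15 * 34
= 510 mm^2

510


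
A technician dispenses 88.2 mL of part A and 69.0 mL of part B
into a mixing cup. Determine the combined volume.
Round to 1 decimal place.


Combined volume = 88.2 + 69.0
= 157.2 mL

157.2


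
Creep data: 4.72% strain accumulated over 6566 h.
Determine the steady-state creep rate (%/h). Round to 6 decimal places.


Rate = 4.72 / 6566 = 0.000719 %/h

0.000719


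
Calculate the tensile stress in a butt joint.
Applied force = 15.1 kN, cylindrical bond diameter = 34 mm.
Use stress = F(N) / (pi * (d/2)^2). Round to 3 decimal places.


A = pi * 17.0^2 = 907.9203 mm^2
sigma = 15100.0 / 907.9203 = 16.631 MPa

16.631


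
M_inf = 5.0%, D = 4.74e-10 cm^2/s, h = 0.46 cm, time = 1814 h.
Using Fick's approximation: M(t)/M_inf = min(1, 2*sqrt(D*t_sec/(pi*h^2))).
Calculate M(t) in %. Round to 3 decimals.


t = 6530400 s
ratio = min(1, 2*sqrt(4.74e-10*6530400/(pi*0.2116)))
= 0.136476
M(t) = 5.0 * 0.136476 = 0.682%

0.682


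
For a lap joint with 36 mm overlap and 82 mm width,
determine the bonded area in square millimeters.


Area = 36 * 82 = 2952 mm^2

2952


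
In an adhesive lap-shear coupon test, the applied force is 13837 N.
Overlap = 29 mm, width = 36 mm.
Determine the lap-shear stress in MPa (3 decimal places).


stress = F / (overlap * width)
= 13837 / (29 * 36)
= 13.254 MPa

13.254


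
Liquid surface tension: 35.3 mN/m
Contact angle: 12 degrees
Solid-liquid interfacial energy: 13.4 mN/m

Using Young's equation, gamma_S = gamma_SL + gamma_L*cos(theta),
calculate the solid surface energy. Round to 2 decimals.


gamma_S = 13.4 + 35.3 * cos(12)
= 47.93 mN/m

47.93


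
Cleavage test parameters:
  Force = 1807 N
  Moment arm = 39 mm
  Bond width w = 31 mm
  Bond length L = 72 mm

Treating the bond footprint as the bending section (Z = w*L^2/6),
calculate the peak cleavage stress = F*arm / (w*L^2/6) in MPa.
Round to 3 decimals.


M = 1807 * 39 = 70473 N*mm
Z = 31 * 72^2 / 6 = 160704 / 6 mm^3
sigma = M / Z = 6 * 70473 / 160704 = 422838 / 160704
= 2.631 MPa

2.631


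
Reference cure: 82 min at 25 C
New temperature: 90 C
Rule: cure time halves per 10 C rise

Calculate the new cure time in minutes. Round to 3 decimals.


factor = 2^((90-25)/10) = 90.5097
t_new = 82 / 90.5097 = 0.906 min

0.906


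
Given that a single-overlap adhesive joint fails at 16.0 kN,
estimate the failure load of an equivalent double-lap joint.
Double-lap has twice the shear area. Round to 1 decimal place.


Double-lap factor = 2
Expected load = 16.0 * 2 = 32.0 kN

32.0


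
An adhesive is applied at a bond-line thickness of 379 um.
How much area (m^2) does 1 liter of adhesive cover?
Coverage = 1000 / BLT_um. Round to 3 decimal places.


Coverage = 1000 / 379 = 2.639 m^2

2.639


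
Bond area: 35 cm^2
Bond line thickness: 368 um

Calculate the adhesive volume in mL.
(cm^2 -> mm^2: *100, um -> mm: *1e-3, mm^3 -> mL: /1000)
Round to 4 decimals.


V = 35*100 * 368*1e-3 / 1000
= 1.2880 mL

1.2880


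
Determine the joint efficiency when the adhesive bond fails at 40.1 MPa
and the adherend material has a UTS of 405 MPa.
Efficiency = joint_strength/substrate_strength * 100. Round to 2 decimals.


Joint efficiency = 40.1 / 405 * 100
= 9.90%

9.90


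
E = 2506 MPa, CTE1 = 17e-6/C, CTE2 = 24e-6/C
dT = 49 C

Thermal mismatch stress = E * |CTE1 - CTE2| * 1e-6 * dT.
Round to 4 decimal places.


= 2506 * 7e-6 * 49
= 0.8596 MPa

0.8596


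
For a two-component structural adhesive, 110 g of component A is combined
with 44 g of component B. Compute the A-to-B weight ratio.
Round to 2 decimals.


Weight ratio A:B = 110 / 44
= 2.50

2.50


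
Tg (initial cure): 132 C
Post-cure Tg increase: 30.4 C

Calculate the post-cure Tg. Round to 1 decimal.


Post-cure Tg = 132 + 30.4 = 162.4 C

162.4


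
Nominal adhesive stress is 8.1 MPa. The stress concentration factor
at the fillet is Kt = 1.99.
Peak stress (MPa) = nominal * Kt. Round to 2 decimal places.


Peak = 8.1 * 1.99 = 16.12 MPa

16.12


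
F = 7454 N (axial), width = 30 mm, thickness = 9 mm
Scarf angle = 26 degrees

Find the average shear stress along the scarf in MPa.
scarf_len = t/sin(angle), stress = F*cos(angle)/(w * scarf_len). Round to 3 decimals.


scarf_len = 9/sin(26 deg) = 20.5305
cos(26 deg) = 0.898794
stress = 7454*0.898794/(30*20.5305) = 10.877 MPa

10.877


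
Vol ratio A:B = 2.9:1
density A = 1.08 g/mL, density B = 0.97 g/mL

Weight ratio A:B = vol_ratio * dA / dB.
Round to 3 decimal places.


Weight ratio = 2.9 * 1.08 / 0.97
= 3.229

3.229


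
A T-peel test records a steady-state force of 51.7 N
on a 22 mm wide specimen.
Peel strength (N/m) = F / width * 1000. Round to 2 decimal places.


Peel strength = 51.7 / 22 * 1000
= 2350.00 N/m

2350.00


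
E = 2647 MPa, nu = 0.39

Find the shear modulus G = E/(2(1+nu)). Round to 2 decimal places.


G = 2647 / (2 * 1.39)
= 952.16 MPa

952.16


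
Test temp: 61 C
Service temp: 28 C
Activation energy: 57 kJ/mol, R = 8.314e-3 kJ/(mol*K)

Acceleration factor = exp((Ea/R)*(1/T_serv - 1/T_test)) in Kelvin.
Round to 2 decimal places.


AF = exp((57/0.008314)*(1/301.15 - 1/334.15))
= 9.47

9.47


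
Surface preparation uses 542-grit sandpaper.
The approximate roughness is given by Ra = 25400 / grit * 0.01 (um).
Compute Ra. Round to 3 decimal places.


Ra = 25400 / 542 * 0.01
= 254 / 542
= 0.469 um

0.469


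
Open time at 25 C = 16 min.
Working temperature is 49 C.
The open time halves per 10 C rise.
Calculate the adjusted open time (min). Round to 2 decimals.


factor = 2^((49 - 25) / 10) = 5.2780
ot = 16 / 5.2780 = 3.03 min

3.03


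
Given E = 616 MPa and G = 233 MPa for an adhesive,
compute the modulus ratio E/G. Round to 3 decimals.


E/G ratio = 616 / 233 = 2.644

2.644


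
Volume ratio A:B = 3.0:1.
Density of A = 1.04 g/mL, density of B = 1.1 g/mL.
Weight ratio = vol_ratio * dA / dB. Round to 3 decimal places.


Wt ratio = 3.0 * 1.04 / 1.1
= 2.836

2.836


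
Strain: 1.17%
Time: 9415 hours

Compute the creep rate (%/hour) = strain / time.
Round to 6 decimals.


Creep rate = 1.17 / 9415
= 0.000124 %/h

0.000124


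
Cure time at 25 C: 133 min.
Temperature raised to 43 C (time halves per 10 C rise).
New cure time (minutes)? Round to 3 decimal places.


Acceleration factor = 2^(18/10) = 3.4822
New time = 133 / 3.4822 = 38.194 min

38.194


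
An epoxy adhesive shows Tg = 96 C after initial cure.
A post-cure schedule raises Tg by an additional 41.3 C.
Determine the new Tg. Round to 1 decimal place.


New Tg = 96 + 41.3
= 137.3 C

137.3


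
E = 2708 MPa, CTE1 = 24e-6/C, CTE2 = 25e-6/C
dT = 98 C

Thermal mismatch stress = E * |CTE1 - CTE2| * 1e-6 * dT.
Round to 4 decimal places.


= 2708 * 1e-6 * 98
= 0.2654 MPa

0.2654


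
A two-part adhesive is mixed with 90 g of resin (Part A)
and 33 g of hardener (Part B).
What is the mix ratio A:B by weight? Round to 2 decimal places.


Mix ratio = mass_A / mass_B
= 90 / 33
= 2.73

2.73


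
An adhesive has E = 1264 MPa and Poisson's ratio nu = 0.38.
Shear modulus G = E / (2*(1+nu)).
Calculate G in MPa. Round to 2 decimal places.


G = 1264 / (2*(1+0.38))
= 1264 / 2.76
= 457.97 MPa

457.97


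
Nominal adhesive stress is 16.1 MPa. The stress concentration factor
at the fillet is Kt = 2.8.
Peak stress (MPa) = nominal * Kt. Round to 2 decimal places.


Peak = 16.1 * 2.8 = 45.08 MPa

45.08


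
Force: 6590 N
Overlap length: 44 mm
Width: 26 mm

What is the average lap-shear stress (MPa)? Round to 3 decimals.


Average shear stress = F / (overlap * width)
= 6590 / (44 * 26)
= 5.760 MPa

5.760


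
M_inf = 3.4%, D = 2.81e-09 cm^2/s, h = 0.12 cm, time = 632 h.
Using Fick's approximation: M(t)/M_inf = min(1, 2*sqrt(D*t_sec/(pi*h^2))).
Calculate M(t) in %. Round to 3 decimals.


t = 2275200 s
ratio = min(1, 2*sqrt(2.81e-09*2275200/(pi*0.0144)))
= 0.751860
M(t) = 3.4 * 0.751860 = 2.556%

2.556


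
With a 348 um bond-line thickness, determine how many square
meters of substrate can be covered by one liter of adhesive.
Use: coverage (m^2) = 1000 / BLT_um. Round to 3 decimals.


Coverage = 1000 / 348 = 2.874 m^2

2.874


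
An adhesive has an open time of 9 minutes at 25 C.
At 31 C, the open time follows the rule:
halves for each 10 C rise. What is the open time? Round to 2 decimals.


Factor = 2^((31-25)/10) = 1.5157
Open time = 9 / 1.5157 = 5.94 min

5.94


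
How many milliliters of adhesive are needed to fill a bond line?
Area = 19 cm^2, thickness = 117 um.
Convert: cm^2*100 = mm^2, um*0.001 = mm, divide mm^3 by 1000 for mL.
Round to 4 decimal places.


= (19 * 100) * (117 * 0.001) / 1000
= 0.2223 mL

0.2223


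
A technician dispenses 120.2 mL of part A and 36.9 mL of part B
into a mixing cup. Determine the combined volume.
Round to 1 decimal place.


Combined volume = 120.2 + 36.9
= 157.1 mL

157.1


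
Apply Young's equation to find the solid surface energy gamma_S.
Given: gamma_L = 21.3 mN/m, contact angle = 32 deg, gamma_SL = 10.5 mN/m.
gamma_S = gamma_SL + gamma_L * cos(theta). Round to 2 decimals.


theta_rad = 32 * pi/180 = 0.558505
gamma_S = 10.5 + 21.3 * cos(0.558505)
= 28.56 mN/m

28.56


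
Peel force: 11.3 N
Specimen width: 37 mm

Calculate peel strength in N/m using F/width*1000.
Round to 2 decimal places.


Peel strength = 11.3 / 37 * 1000 = 305.41 N/m

305.41


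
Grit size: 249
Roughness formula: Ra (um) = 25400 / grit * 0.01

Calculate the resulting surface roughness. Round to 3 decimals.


Ra = 25400 / 249 * 0.01
= 1.020 um

1.020


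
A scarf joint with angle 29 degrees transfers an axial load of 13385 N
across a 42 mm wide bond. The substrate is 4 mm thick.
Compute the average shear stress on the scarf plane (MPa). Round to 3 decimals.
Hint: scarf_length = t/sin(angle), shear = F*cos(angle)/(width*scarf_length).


scarf_length = 4 / sin(29 deg) = 8.2507 mm
cos(29 deg) = 0.874620
shear stress = 13385 * 0.874620 / (42 * 8.2507)
= 33.783 MPa

33.783


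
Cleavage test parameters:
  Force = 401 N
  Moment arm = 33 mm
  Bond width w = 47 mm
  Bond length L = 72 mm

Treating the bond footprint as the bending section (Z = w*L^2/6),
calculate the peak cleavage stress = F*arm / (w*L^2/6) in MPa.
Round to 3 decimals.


M = 401 * 33 = 13233 N*mm
Z = 47 * 72^2 / 6 = 243648 / 6 mm^3
sigma = M / Z = 6 * 13233 / 243648 = 79398 / 243648
= 0.326 MPa

0.326


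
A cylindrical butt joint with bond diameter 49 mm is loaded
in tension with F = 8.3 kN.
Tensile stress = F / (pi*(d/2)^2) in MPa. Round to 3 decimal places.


Area = pi * (49/2)^2 = 1885.7410 mm^2
Stress = 8.3*1000 / 1885.7410
= 4.401 MPa

4.401


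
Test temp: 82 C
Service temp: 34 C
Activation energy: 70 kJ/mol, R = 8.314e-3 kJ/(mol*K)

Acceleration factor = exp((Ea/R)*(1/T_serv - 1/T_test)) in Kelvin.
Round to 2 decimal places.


AF = exp((70/0.008314)*(1/307.15 - 1/355.15))
= 40.64

40.64


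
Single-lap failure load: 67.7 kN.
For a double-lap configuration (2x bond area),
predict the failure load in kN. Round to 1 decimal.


Failure load = 67.7 * 2 = 135.4 kN

135.4


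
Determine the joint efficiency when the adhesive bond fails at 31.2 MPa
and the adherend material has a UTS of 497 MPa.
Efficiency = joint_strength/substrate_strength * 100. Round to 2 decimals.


Joint efficiency = 31.2 / 497 * 100
= 6.28%

6.28


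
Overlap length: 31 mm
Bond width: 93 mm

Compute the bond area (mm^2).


Bond area = 31 * 93 = 2883 mm^2

2883


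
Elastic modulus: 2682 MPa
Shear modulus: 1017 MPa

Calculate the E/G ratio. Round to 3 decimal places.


E / G = 2682 / 1017 = 2.637

2.637


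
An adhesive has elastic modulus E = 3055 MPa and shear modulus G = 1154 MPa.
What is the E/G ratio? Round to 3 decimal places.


E/G = 3055 / 1154 = 2.647

2.647


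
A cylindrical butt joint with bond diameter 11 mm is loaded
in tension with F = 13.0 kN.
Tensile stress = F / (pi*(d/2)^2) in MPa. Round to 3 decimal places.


Area = pi * (11/2)^2 = 95.0332 mm^2
Stress = 13.0*1000 / 95.0332
= 136.794 MPa

136.794


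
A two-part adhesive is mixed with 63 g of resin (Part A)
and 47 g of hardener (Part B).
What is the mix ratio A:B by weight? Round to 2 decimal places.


Mix ratio = mass_A / mass_B
= 63 / 47
= 1.34

1.34


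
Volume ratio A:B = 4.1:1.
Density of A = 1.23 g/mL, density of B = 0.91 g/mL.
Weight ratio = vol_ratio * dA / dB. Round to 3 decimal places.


Wt ratio = 4.1 * 1.23 / 0.91
= 5.542

5.542


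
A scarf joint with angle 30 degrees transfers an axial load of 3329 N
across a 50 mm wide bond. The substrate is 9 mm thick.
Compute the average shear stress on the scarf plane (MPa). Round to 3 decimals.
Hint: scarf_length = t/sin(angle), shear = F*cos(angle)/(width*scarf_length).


scarf_length = 9 / sin(30 deg) = 18.0000 mm
cos(30 deg) = 0.866025
shear stress = 3329 * 0.866025 / (50 * 18.0000)
= 3.203 MPa

3.203


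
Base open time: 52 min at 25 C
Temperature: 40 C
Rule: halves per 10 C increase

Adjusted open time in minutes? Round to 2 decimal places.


Acceleration = 2^((40-25)/10) = 2.8284
Open time = 52 / 2.8284 = 18.38 min

18.38


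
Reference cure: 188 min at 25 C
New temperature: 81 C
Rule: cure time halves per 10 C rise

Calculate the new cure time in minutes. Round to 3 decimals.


factor = 2^((81-25)/10) = 48.5029
t_new = 188 / 48.5029 = 3.876 min

3.876


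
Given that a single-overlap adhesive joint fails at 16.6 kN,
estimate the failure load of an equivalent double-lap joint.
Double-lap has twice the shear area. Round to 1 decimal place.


Double-lap factor = 2
Expected load = 16.6 * 2 = 33.2 kN

33.2


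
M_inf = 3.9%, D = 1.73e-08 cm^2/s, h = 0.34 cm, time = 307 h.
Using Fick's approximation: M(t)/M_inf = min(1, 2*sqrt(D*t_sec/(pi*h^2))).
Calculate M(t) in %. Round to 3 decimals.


t = 1105200 s
ratio = min(1, 2*sqrt(1.73e-08*1105200/(pi*0.1156)))
= 0.458902
M(t) = 3.9 * 0.458902 = 1.790%

1.790


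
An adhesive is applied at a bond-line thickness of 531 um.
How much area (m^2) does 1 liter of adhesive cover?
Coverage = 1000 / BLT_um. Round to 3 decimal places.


Coverage = 1000 / 531 = 1.883 m^2

1.883


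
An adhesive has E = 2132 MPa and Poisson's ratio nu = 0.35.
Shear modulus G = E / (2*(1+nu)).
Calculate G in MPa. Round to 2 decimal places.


G = 2132 / (2*(1+0.35))
= 2132 / 2.70
= 789.63 MPa

789.63


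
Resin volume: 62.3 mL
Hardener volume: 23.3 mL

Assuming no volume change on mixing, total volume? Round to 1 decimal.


V_total = 62.3 + 23.3 = 85.6 mL

85.6


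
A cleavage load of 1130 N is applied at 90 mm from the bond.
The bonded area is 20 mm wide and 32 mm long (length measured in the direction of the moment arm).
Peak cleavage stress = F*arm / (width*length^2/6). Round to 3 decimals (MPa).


Moment = 1130 * 90 = 101700 N*mm
Section modulus = 20 * 1024 / 6 = 20480 / 6 mm^3
Stress = 101700 / (20480 / 6) = 610200 / 20480
= 29.795 MPa

29.795


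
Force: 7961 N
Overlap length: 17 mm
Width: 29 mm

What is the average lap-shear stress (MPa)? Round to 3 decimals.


Average shear stress = F / (overlap * width)
= 7961 / (17 * 29)
= 16.148 MPa

16.148


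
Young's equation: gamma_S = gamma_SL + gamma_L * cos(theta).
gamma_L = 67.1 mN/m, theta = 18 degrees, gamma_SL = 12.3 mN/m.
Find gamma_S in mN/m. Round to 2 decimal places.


cos(18 deg) = 0.951057
gamma_S = 12.3 + 67.1 * 0.951057
= 76.12 mN/m

76.12


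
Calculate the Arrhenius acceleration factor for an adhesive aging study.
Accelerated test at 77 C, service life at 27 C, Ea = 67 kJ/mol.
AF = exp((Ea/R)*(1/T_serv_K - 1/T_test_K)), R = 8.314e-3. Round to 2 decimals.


T_test = 350.15 K, T_serv = 300.15 K
Ea/R = 67 / 0.008314 = 8058.70
AF = exp(8058.70 * (1/300.15 - 1/350.15))
= 46.24

46.24
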